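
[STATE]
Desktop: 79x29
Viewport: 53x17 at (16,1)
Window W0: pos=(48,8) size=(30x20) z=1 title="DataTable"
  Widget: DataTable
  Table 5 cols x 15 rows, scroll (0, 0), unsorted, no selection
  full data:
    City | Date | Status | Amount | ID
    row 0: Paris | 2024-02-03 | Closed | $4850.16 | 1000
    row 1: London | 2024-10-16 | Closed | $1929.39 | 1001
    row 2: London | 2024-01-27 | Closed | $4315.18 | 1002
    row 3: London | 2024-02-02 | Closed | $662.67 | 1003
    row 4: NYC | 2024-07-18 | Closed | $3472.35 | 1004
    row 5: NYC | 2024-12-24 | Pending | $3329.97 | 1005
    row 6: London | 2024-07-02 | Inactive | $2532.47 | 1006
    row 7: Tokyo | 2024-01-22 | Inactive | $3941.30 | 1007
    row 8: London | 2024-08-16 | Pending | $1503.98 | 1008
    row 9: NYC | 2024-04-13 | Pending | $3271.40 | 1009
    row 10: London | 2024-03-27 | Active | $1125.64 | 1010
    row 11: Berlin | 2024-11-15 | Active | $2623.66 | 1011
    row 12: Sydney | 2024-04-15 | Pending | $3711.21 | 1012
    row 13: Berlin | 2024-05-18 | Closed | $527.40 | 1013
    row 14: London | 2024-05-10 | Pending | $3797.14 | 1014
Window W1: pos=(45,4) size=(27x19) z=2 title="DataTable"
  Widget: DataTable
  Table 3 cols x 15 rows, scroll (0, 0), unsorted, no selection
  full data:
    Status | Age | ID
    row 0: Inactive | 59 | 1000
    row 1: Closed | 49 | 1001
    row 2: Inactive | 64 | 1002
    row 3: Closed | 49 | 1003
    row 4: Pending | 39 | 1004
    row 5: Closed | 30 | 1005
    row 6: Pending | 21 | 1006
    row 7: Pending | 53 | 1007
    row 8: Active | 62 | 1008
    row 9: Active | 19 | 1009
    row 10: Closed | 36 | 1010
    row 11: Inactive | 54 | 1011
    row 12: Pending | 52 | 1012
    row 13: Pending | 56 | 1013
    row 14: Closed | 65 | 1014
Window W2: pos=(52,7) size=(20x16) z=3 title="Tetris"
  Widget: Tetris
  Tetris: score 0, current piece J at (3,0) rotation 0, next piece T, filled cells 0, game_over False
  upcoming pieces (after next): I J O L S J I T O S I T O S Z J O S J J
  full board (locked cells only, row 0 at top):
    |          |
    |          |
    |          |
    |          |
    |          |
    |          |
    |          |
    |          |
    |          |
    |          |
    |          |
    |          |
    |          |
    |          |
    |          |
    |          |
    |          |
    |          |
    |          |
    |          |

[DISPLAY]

                                                     
                                                     
                                                     
                             ┏━━━━━━━━━━━━━━━━━━━━━━━
                             ┃ DataTable             
                             ┠───────────────────────
                             ┃Status┏━━━━━━━━━━━━━━━━
                             ┃──────┃ Tetris         
                             ┃Inacti┠────────────────
                             ┃Closed┃                
                             ┃Inacti┃                
                             ┃Closed┃                
                             ┃Pendin┃                
                             ┃Closed┃                
                             ┃Pendin┃                
                             ┃Pendin┃                
                             ┃Active┃                


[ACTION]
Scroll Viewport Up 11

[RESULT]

                                                     
                                                     
                                                     
                                                     
                             ┏━━━━━━━━━━━━━━━━━━━━━━━
                             ┃ DataTable             
                             ┠───────────────────────
                             ┃Status┏━━━━━━━━━━━━━━━━
                             ┃──────┃ Tetris         
                             ┃Inacti┠────────────────
                             ┃Closed┃                
                             ┃Inacti┃                
                             ┃Closed┃                
                             ┃Pendin┃                
                             ┃Closed┃                
                             ┃Pendin┃                
                             ┃Pendin┃                


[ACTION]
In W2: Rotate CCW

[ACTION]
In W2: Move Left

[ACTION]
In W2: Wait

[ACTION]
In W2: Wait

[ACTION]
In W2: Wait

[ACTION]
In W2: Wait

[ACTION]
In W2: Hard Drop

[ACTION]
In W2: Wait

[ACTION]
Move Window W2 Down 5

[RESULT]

                                                     
                                                     
                                                     
                                                     
                             ┏━━━━━━━━━━━━━━━━━━━━━━━
                             ┃ DataTable             
                             ┠───────────────────────
                             ┃Status  │Age│ID        
                             ┃────────┼───┼────      
                             ┃Inactive│59 │1000      
                             ┃Closed  │49 │1001      
                             ┃Inactive│64 │1002      
                             ┃Closed┏━━━━━━━━━━━━━━━━
                             ┃Pendin┃ Tetris         
                             ┃Closed┠────────────────
                             ┃Pendin┃                
                             ┃Pendin┃                


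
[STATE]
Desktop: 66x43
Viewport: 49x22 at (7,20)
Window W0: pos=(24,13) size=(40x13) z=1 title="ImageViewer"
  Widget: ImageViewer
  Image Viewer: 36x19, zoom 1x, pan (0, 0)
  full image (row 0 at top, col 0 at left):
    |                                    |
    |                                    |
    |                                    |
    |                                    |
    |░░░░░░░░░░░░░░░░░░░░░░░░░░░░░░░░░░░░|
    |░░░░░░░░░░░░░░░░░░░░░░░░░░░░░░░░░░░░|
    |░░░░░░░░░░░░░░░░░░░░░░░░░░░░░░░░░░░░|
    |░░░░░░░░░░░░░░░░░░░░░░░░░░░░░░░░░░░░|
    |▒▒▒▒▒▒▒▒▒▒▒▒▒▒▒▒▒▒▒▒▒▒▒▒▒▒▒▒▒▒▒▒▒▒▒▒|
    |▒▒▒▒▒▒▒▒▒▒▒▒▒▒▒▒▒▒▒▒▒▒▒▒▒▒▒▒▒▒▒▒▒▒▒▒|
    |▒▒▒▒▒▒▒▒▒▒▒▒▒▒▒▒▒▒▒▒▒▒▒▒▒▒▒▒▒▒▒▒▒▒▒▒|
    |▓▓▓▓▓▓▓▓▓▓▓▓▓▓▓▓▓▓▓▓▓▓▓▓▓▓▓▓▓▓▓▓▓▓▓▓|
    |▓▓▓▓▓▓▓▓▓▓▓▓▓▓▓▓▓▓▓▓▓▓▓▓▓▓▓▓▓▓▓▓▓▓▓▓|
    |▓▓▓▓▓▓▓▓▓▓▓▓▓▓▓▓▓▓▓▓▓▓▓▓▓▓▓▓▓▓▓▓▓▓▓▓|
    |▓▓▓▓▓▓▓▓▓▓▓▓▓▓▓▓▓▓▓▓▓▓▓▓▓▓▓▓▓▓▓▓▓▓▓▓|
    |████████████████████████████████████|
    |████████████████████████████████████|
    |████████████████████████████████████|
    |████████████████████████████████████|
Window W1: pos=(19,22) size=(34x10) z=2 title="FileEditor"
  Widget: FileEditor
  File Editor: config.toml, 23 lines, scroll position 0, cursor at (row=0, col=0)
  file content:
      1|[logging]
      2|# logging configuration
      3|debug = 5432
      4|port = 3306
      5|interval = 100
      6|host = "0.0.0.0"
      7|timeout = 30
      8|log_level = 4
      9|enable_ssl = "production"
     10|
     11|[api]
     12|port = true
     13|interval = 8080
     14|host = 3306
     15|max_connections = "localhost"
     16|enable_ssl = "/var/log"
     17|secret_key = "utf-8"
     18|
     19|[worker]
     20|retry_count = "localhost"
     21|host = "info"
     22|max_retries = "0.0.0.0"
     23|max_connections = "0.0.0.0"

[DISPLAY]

                 ┃░░░░░░░░░░░░░░░░░░░░░░░░░░░░░░░
                 ┃░░░░░░░░░░░░░░░░░░░░░░░░░░░░░░░
            ┏━━━━━━━━━━━━━━━━━━━━━━━━━━━━━━━━┓░░░
            ┃ FileEditor                     ┃░░░
            ┠────────────────────────────────┨▒▒▒
            ┃█logging]                      ▲┃━━━
            ┃# logging configuration        █┃   
            ┃debug = 5432                   ░┃   
            ┃port = 3306                    ░┃   
            ┃interval = 100                 ░┃   
            ┃host = "0.0.0.0"               ▼┃   
            ┗━━━━━━━━━━━━━━━━━━━━━━━━━━━━━━━━┛   
                                                 
                                                 
                                                 
                                                 
                                                 
                                                 
                                                 
                                                 
                                                 
                                                 


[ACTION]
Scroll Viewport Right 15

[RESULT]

       ┃░░░░░░░░░░░░░░░░░░░░░░░░░░░░░░░░░░░░  ┃  
       ┃░░░░░░░░░░░░░░░░░░░░░░░░░░░░░░░░░░░░  ┃  
  ┏━━━━━━━━━━━━━━━━━━━━━━━━━━━━━━━━┓░░░░░░░░  ┃  
  ┃ FileEditor                     ┃░░░░░░░░  ┃  
  ┠────────────────────────────────┨▒▒▒▒▒▒▒▒  ┃  
  ┃█logging]                      ▲┃━━━━━━━━━━┛  
  ┃# logging configuration        █┃             
  ┃debug = 5432                   ░┃             
  ┃port = 3306                    ░┃             
  ┃interval = 100                 ░┃             
  ┃host = "0.0.0.0"               ▼┃             
  ┗━━━━━━━━━━━━━━━━━━━━━━━━━━━━━━━━┛             
                                                 
                                                 
                                                 
                                                 
                                                 
                                                 
                                                 
                                                 
                                                 
                                                 


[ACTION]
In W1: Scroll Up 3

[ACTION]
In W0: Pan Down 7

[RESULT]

       ┃▓▓▓▓▓▓▓▓▓▓▓▓▓▓▓▓▓▓▓▓▓▓▓▓▓▓▓▓▓▓▓▓▓▓▓▓  ┃  
       ┃▓▓▓▓▓▓▓▓▓▓▓▓▓▓▓▓▓▓▓▓▓▓▓▓▓▓▓▓▓▓▓▓▓▓▓▓  ┃  
  ┏━━━━━━━━━━━━━━━━━━━━━━━━━━━━━━━━┓▓▓▓▓▓▓▓▓  ┃  
  ┃ FileEditor                     ┃▓▓▓▓▓▓▓▓  ┃  
  ┠────────────────────────────────┨████████  ┃  
  ┃█logging]                      ▲┃━━━━━━━━━━┛  
  ┃# logging configuration        █┃             
  ┃debug = 5432                   ░┃             
  ┃port = 3306                    ░┃             
  ┃interval = 100                 ░┃             
  ┃host = "0.0.0.0"               ▼┃             
  ┗━━━━━━━━━━━━━━━━━━━━━━━━━━━━━━━━┛             
                                                 
                                                 
                                                 
                                                 
                                                 
                                                 
                                                 
                                                 
                                                 
                                                 


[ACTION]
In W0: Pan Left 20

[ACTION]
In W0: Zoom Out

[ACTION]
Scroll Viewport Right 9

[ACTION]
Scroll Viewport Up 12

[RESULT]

                                                 
                                                 
                                                 
                                                 
                                                 
       ┏━━━━━━━━━━━━━━━━━━━━━━━━━━━━━━━━━━━━━━┓  
       ┃ ImageViewer                          ┃  
       ┠──────────────────────────────────────┨  
       ┃░░░░░░░░░░░░░░░░░░░░░░░░░░░░░░░░░░░░  ┃  
       ┃▒▒▒▒▒▒▒▒▒▒▒▒▒▒▒▒▒▒▒▒▒▒▒▒▒▒▒▒▒▒▒▒▒▒▒▒  ┃  
       ┃▒▒▒▒▒▒▒▒▒▒▒▒▒▒▒▒▒▒▒▒▒▒▒▒▒▒▒▒▒▒▒▒▒▒▒▒  ┃  
       ┃▒▒▒▒▒▒▒▒▒▒▒▒▒▒▒▒▒▒▒▒▒▒▒▒▒▒▒▒▒▒▒▒▒▒▒▒  ┃  
       ┃▓▓▓▓▓▓▓▓▓▓▓▓▓▓▓▓▓▓▓▓▓▓▓▓▓▓▓▓▓▓▓▓▓▓▓▓  ┃  
       ┃▓▓▓▓▓▓▓▓▓▓▓▓▓▓▓▓▓▓▓▓▓▓▓▓▓▓▓▓▓▓▓▓▓▓▓▓  ┃  
  ┏━━━━━━━━━━━━━━━━━━━━━━━━━━━━━━━━┓▓▓▓▓▓▓▓▓  ┃  
  ┃ FileEditor                     ┃▓▓▓▓▓▓▓▓  ┃  
  ┠────────────────────────────────┨████████  ┃  
  ┃█logging]                      ▲┃━━━━━━━━━━┛  
  ┃# logging configuration        █┃             
  ┃debug = 5432                   ░┃             
  ┃port = 3306                    ░┃             
  ┃interval = 100                 ░┃             


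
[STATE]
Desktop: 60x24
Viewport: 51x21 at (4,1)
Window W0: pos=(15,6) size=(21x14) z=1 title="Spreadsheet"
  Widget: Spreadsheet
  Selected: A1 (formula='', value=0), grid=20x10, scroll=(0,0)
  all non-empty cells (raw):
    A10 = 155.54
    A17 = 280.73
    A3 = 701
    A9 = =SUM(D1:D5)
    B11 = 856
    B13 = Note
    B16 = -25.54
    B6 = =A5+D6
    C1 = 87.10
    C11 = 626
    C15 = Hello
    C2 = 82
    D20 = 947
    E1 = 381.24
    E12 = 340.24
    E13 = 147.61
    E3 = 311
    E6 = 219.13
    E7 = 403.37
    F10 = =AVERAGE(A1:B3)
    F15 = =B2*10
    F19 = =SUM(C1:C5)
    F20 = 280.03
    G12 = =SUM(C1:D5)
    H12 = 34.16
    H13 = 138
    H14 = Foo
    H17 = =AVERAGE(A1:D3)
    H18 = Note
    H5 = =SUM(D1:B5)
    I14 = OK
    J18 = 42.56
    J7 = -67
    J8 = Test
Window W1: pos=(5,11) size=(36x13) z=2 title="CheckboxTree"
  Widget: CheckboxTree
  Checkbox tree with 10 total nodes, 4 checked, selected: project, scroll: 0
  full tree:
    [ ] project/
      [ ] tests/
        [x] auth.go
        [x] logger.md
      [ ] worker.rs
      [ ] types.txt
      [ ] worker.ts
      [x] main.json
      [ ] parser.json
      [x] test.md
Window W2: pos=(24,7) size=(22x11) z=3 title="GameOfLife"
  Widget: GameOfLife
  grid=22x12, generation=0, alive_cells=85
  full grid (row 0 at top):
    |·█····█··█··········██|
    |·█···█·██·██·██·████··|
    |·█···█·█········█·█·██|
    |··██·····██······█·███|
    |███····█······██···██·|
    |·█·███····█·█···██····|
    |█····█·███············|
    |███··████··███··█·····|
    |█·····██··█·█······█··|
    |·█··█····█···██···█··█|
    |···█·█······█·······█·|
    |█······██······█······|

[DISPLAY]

                                                   
                                                   
                                                   
                                                   
                                                   
           ┏━━━━━━━━━━━━━━━━━━━┓                   
           ┃ Spreads┏━━━━━━━━━━━━━━━━━━━━┓         
           ┠────────┃ GameOfLife         ┃         
           ┃A1:     ┠────────────────────┨         
           ┃       A┃Gen: 0              ┃         
 ┏━━━━━━━━━━━━━━━━━━┃·██·····██······█·██┃         
 ┃ CheckboxTree     ┃██····█······██···██┃         
 ┠──────────────────┃█·███····█·█···██···┃         
 ┃>[-] project/     ┃····█·███···········┃         
 ┃   [x] tests/     ┃██··████··███··█····┃         
 ┃     [x] auth.go  ┃·····██··█·█······█·┃         
 ┃     [x] logger.md┗━━━━━━━━━━━━━━━━━━━━┛         
 ┃   [ ] worker.rs                  ┃              
 ┃   [ ] types.txt                  ┃              
 ┃   [ ] worker.ts                  ┃              
 ┃   [x] main.json                  ┃              


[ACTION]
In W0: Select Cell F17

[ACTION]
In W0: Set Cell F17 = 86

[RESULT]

                                                   
                                                   
                                                   
                                                   
                                                   
           ┏━━━━━━━━━━━━━━━━━━━┓                   
           ┃ Spreads┏━━━━━━━━━━━━━━━━━━━━┓         
           ┠────────┃ GameOfLife         ┃         
           ┃F17: 86 ┠────────────────────┨         
           ┃       A┃Gen: 0              ┃         
 ┏━━━━━━━━━━━━━━━━━━┃·██·····██······█·██┃         
 ┃ CheckboxTree     ┃██····█······██···██┃         
 ┠──────────────────┃█·███····█·█···██···┃         
 ┃>[-] project/     ┃····█·███···········┃         
 ┃   [x] tests/     ┃██··████··███··█····┃         
 ┃     [x] auth.go  ┃·····██··█·█······█·┃         
 ┃     [x] logger.md┗━━━━━━━━━━━━━━━━━━━━┛         
 ┃   [ ] worker.rs                  ┃              
 ┃   [ ] types.txt                  ┃              
 ┃   [ ] worker.ts                  ┃              
 ┃   [x] main.json                  ┃              


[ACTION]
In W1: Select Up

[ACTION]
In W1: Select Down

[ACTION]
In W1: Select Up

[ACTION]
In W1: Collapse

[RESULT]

                                                   
                                                   
                                                   
                                                   
                                                   
           ┏━━━━━━━━━━━━━━━━━━━┓                   
           ┃ Spreads┏━━━━━━━━━━━━━━━━━━━━┓         
           ┠────────┃ GameOfLife         ┃         
           ┃F17: 86 ┠────────────────────┨         
           ┃       A┃Gen: 0              ┃         
 ┏━━━━━━━━━━━━━━━━━━┃·██·····██······█·██┃         
 ┃ CheckboxTree     ┃██····█······██···██┃         
 ┠──────────────────┃█·███····█·█···██···┃         
 ┃>[-] project/     ┃····█·███···········┃         
 ┃                  ┃██··████··███··█····┃         
 ┃                  ┃·····██··█·█······█·┃         
 ┃                  ┗━━━━━━━━━━━━━━━━━━━━┛         
 ┃                                  ┃              
 ┃                                  ┃              
 ┃                                  ┃              
 ┃                                  ┃              


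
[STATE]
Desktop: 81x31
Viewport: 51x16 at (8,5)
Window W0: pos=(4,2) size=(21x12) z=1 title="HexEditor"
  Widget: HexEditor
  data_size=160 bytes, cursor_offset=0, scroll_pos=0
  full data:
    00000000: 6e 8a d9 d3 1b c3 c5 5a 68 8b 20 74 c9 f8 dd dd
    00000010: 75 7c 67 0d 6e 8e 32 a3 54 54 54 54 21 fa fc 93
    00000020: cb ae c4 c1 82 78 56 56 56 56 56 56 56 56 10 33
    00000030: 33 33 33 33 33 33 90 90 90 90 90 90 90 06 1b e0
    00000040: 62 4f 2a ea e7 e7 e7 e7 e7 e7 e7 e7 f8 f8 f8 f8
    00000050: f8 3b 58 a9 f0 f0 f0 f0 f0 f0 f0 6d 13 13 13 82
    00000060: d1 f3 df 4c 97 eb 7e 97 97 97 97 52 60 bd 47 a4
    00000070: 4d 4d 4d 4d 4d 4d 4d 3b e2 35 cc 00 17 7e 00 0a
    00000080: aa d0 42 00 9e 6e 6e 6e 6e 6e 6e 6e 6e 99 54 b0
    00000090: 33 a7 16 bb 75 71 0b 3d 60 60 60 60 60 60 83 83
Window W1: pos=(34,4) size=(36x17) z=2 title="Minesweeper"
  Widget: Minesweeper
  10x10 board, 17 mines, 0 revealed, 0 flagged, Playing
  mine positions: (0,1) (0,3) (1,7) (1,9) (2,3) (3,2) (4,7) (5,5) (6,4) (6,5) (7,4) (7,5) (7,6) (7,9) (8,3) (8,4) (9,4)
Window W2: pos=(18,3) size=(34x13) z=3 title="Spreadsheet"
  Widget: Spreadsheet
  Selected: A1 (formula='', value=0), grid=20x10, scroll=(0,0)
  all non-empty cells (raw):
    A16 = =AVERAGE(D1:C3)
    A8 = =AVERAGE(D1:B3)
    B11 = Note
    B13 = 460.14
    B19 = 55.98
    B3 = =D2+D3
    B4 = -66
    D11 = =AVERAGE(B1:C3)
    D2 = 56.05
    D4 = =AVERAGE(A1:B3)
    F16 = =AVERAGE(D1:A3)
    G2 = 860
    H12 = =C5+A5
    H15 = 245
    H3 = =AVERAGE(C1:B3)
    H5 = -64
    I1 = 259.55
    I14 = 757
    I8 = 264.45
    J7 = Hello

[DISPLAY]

00000  6E ┠────────────────────────────────┨       
00010  75 ┃A1:                             ┃───────
00020  cb ┃       A       B       C       D┃       
00030  33 ┃--------------------------------┃       
00040  62 ┃  1      [0]       0       0    ┃       
00050  f8 ┃  2        0       0       0   5┃       
00060  d1 ┃  3        0   56.05       0    ┃       
00070  4d ┃  4        0     -66       0    ┃       
━━━━━━━━━━┃  5        0       0       0    ┃       
          ┃  6        0       0       0    ┃       
          ┗━━━━━━━━━━━━━━━━━━━━━━━━━━━━━━━━┛       
                          ┃■■■■■■■■■■              
                          ┃                        
                          ┃                        
                          ┃                        
                          ┗━━━━━━━━━━━━━━━━━━━━━━━━


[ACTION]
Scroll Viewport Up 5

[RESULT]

                                                   
                                                   
━━━━━━━━━━━━━━━━┓                                  
xEditor   ┏━━━━━━━━━━━━━━━━━━━━━━━━━━━━━━━━┓       
──────────┃ Spreadsheet                    ┃━━━━━━━
00000  6E ┠────────────────────────────────┨       
00010  75 ┃A1:                             ┃───────
00020  cb ┃       A       B       C       D┃       
00030  33 ┃--------------------------------┃       
00040  62 ┃  1      [0]       0       0    ┃       
00050  f8 ┃  2        0       0       0   5┃       
00060  d1 ┃  3        0   56.05       0    ┃       
00070  4d ┃  4        0     -66       0    ┃       
━━━━━━━━━━┃  5        0       0       0    ┃       
          ┃  6        0       0       0    ┃       
          ┗━━━━━━━━━━━━━━━━━━━━━━━━━━━━━━━━┛       


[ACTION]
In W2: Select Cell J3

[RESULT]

                                                   
                                                   
━━━━━━━━━━━━━━━━┓                                  
xEditor   ┏━━━━━━━━━━━━━━━━━━━━━━━━━━━━━━━━┓       
──────────┃ Spreadsheet                    ┃━━━━━━━
00000  6E ┠────────────────────────────────┨       
00010  75 ┃J3:                             ┃───────
00020  cb ┃       A       B       C       D┃       
00030  33 ┃--------------------------------┃       
00040  62 ┃  1        0       0       0    ┃       
00050  f8 ┃  2        0       0       0   5┃       
00060  d1 ┃  3        0   56.05       0    ┃       
00070  4d ┃  4        0     -66       0    ┃       
━━━━━━━━━━┃  5        0       0       0    ┃       
          ┃  6        0       0       0    ┃       
          ┗━━━━━━━━━━━━━━━━━━━━━━━━━━━━━━━━┛       


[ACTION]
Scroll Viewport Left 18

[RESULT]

                                                   
                                                   
    ┏━━━━━━━━━━━━━━━━━━━┓                          
    ┃ HexEditor   ┏━━━━━━━━━━━━━━━━━━━━━━━━━━━━━━━━
    ┠─────────────┃ Spreadsheet                    
    ┃00000000  6E ┠────────────────────────────────
    ┃00000010  75 ┃J3:                             
    ┃00000020  cb ┃       A       B       C       D
    ┃00000030  33 ┃--------------------------------
    ┃00000040  62 ┃  1        0       0       0    
    ┃00000050  f8 ┃  2        0       0       0   5
    ┃00000060  d1 ┃  3        0   56.05       0    
    ┃00000070  4d ┃  4        0     -66       0    
    ┗━━━━━━━━━━━━━┃  5        0       0       0    
                  ┃  6        0       0       0    
                  ┗━━━━━━━━━━━━━━━━━━━━━━━━━━━━━━━━


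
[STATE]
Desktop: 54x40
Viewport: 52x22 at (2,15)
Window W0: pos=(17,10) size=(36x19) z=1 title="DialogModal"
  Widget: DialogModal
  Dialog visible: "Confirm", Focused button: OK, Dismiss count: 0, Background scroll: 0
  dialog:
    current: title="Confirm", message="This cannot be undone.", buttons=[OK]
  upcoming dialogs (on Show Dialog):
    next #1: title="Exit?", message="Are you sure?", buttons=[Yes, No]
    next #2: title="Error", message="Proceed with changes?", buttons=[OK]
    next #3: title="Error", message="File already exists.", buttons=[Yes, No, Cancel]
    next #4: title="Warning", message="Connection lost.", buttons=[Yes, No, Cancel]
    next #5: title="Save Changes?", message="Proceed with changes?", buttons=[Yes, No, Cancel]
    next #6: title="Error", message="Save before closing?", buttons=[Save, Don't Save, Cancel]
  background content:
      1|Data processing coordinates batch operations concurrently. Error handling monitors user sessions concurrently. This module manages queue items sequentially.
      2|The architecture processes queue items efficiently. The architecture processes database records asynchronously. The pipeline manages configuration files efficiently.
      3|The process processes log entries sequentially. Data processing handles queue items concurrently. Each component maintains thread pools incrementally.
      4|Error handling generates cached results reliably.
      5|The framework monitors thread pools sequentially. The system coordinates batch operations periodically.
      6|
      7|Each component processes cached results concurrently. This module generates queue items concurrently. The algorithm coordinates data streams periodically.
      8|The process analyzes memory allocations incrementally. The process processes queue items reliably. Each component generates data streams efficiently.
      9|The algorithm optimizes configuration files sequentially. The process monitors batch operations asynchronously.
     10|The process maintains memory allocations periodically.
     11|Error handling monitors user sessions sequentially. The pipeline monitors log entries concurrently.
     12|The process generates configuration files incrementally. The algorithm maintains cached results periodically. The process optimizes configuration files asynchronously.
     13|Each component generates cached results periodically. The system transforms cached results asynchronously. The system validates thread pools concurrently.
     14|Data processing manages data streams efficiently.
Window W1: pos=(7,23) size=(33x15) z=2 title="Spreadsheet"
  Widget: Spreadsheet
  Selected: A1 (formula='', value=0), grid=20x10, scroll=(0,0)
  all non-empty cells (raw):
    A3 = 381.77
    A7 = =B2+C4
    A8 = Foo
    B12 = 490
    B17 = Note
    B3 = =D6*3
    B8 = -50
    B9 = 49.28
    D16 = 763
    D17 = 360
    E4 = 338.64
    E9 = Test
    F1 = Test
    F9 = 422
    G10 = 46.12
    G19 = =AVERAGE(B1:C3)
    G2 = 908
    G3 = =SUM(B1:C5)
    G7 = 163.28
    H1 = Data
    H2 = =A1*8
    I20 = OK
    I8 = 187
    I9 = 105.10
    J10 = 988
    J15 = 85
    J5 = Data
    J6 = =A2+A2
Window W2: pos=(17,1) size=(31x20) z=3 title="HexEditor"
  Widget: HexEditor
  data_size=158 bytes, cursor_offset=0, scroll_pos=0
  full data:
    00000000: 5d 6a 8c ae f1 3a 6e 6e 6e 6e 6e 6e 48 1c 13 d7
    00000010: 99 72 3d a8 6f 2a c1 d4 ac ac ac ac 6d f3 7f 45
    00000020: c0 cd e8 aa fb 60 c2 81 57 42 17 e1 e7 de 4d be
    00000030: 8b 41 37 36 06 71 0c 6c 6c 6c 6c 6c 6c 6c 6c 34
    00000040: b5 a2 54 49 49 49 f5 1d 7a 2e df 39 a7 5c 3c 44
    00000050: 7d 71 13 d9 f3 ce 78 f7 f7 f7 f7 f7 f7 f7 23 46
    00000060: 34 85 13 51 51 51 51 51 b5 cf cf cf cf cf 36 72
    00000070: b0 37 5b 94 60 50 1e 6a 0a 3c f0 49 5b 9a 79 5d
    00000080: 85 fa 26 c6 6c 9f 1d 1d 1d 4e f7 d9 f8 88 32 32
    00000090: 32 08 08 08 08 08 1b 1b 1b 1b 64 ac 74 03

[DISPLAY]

               ┃                             ┃ies ┃ 
               ┃                             ┃d re┃ 
               ┃                             ┃pool┃ 
               ┃                             ┃    ┃ 
               ┃                             ┃d re┃ 
               ┗━━━━━━━━━━━━━━━━━━━━━━━━━━━━━┛loca┃ 
               ┃The │          [OK]          │urat┃ 
               ┃The └────────────────────────┘lloc┃ 
     ┏━━━━━━━━━━━━━━━━━━━━━━━━━━━━━━━┓s user sessi┃ 
     ┃ Spreadsheet                   ┃configuratio┃ 
     ┠───────────────────────────────┨es cached re┃ 
     ┃A1:                            ┃s data strea┃ 
     ┃       A       B       C       ┃            ┃ 
     ┃-------------------------------┃━━━━━━━━━━━━┛ 
     ┃  1      [0]       0       0   ┃              
     ┃  2        0       0       0   ┃              
     ┃  3   381.77       0       0   ┃              
     ┃  4        0       0       0   ┃              
     ┃  5        0       0       0   ┃              
     ┃  6        0       0       0   ┃              
     ┃  7        0       0       0   ┃              
     ┃  8 Foo          -50       0   ┃              


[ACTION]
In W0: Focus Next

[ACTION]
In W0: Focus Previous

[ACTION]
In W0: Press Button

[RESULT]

               ┃                             ┃ies ┃ 
               ┃                             ┃d re┃ 
               ┃                             ┃pool┃ 
               ┃                             ┃    ┃ 
               ┃                             ┃d re┃ 
               ┗━━━━━━━━━━━━━━━━━━━━━━━━━━━━━┛loca┃ 
               ┃The algorithm optimizes configurat┃ 
               ┃The process maintains memory alloc┃ 
     ┏━━━━━━━━━━━━━━━━━━━━━━━━━━━━━━━┓s user sessi┃ 
     ┃ Spreadsheet                   ┃configuratio┃ 
     ┠───────────────────────────────┨es cached re┃ 
     ┃A1:                            ┃s data strea┃ 
     ┃       A       B       C       ┃            ┃ 
     ┃-------------------------------┃━━━━━━━━━━━━┛ 
     ┃  1      [0]       0       0   ┃              
     ┃  2        0       0       0   ┃              
     ┃  3   381.77       0       0   ┃              
     ┃  4        0       0       0   ┃              
     ┃  5        0       0       0   ┃              
     ┃  6        0       0       0   ┃              
     ┃  7        0       0       0   ┃              
     ┃  8 Foo          -50       0   ┃              


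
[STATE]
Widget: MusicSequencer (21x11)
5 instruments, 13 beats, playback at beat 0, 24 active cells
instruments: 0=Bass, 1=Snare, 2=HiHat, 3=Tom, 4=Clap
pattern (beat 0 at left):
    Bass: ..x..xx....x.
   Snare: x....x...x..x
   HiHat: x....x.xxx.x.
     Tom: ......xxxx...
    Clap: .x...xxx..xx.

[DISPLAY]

      ▼123456789012  
  Bass··█··██····█·  
 Snare█····█···█··█  
 HiHat█····█·███·█·  
   Tom······████···  
  Clap·█···███··██·  
                     
                     
                     
                     
                     


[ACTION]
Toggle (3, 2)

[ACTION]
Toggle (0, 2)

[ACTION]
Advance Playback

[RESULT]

      0▼23456789012  
  Bass·····██····█·  
 Snare█····█···█··█  
 HiHat█····█·███·█·  
   Tom··█···████···  
  Clap·█···███··██·  
                     
                     
                     
                     
                     


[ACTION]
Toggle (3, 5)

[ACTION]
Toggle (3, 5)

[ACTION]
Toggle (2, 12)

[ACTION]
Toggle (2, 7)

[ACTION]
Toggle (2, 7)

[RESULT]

      0▼23456789012  
  Bass·····██····█·  
 Snare█····█···█··█  
 HiHat█····█·███·██  
   Tom··█···████···  
  Clap·█···███··██·  
                     
                     
                     
                     
                     


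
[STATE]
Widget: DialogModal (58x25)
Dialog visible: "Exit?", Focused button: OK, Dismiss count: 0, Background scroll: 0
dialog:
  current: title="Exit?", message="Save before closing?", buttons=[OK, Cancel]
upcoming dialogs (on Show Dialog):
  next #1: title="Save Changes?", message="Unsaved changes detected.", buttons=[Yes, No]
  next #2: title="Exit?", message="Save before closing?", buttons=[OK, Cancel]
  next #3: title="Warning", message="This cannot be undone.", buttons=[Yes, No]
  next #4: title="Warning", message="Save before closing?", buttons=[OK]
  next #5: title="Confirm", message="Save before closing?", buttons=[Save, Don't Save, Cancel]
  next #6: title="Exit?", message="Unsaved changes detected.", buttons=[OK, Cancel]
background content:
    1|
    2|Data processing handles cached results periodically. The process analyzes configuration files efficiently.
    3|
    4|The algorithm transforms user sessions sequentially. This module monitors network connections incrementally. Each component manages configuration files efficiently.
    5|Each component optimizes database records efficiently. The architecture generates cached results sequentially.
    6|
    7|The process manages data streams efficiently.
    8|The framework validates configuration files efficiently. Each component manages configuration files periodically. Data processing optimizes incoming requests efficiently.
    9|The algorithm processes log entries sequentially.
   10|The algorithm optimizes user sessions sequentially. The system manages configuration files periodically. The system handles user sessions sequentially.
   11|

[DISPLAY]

                                                          
Data processing handles cached results periodically. The p
                                                          
The algorithm transforms user sessions sequentially. This 
Each component optimizes database records efficiently. The
                                                          
The process manages data streams efficiently.             
The framework validates configuration files efficiently. E
The algorithm processes log entries sequentially.         
The algorithm optimizes user sessions sequentially. The sy
                 ┌──────────────────────┐                 
                 │        Exit?         │                 
                 │ Save before closing? │                 
                 │    [OK]  Cancel      │                 
                 └──────────────────────┘                 
                                                          
                                                          
                                                          
                                                          
                                                          
                                                          
                                                          
                                                          
                                                          
                                                          


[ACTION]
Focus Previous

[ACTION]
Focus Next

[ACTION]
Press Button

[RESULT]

                                                          
Data processing handles cached results periodically. The p
                                                          
The algorithm transforms user sessions sequentially. This 
Each component optimizes database records efficiently. The
                                                          
The process manages data streams efficiently.             
The framework validates configuration files efficiently. E
The algorithm processes log entries sequentially.         
The algorithm optimizes user sessions sequentially. The sy
                                                          
                                                          
                                                          
                                                          
                                                          
                                                          
                                                          
                                                          
                                                          
                                                          
                                                          
                                                          
                                                          
                                                          
                                                          
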